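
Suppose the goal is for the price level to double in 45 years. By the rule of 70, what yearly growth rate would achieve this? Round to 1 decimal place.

70 / 45 ≈ 1.56, so about 1.6% per year.

roughly 1.6%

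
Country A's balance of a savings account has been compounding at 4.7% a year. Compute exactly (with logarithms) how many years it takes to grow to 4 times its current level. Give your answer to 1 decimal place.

t = ln(4) / ln(1 + 0.047) = 1.3863 / 0.045929 ≈ 30.18.

30.2 years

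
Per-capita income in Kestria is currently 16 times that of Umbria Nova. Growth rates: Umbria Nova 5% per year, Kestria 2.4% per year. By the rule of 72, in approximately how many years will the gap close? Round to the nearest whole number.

What matters is the difference: 2.6 pp.
Rule of 72 on the gap: the ratio halves every 72/2.6 ≈ 27.69 years.
A 16 times gap closes after 4 halvings: 4 × 27.69 ≈ 111 years.

≈ 111 years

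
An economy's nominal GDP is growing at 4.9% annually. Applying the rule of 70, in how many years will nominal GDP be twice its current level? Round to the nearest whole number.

70/4.9 ≈ 14.29, so it doubles roughly every 14 years.

about 14 years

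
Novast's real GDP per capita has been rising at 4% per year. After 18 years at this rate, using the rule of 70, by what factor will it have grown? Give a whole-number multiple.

around 2 times

70/4 ≈ 17.50 years per doubling.
18 years fits 1 doubling: 2^1 = 2.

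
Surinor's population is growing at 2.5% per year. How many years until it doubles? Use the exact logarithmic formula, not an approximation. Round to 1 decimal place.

t = ln(2) / ln(1 + 0.025) = 0.6931 / 0.024693 ≈ 28.07.

28.1 years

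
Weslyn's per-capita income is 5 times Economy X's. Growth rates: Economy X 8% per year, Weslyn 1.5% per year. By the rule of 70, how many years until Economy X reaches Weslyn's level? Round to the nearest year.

The growth-rate gap is 8% − 1.5% = 6.5 percentage points.
So the ratio between them halves every 70/6.5 ≈ 10.77 years.
A 5 times gap takes log₂(5) ≈ 2.32 halvings to close: 2.32 × 10.77 ≈ 25 years.

25 years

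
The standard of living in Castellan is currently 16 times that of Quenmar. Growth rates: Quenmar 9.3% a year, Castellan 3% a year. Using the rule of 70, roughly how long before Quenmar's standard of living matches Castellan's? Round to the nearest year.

roughly 44 years

What matters is the difference: 6.3 pp.
Rule of 70 on the gap: the ratio halves every 70/6.3 ≈ 11.11 years.
A 16 times gap closes after 4 halvings: 4 × 11.11 ≈ 44 years.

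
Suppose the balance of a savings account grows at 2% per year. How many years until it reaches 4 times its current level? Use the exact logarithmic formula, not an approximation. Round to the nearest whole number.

t = ln(4) / ln(1 + 0.02) = 1.3863 / 0.019803 ≈ 70.00.
≈ 70 years.

70 years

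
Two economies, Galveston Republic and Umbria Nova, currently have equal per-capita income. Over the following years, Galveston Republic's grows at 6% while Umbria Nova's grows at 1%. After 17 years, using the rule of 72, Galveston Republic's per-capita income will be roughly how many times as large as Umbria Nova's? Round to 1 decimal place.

Only the 5-point difference matters.
72/5 ≈ 14.40 years per doubling of the ratio; 17 years gives 1.18 doublings, so ≈ 2.3×.

≈ 2.3 times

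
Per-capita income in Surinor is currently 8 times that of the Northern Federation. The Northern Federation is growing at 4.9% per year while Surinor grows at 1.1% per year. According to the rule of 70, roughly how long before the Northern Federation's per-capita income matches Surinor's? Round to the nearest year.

about 55 years

the Northern Federation gains on Surinor at 4.9% − 1.1% = 3.8 points a year.
At that relative rate the gap halves every 70/3.8 ≈ 18.42 years.
An 8 times gap closes after 3 halvings: 3 × 18.42 ≈ 55 years.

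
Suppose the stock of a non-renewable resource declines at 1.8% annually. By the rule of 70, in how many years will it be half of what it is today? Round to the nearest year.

The rule works in reverse for decay: 70/1.8 ≈ 38.89 years to halve.

approximately 39 years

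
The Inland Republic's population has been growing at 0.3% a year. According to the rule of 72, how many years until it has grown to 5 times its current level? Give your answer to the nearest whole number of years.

roughly 557 years

At 0.3% it doubles every 72/0.3 ≈ 240.00 years.
5× is log₂ 5 ≈ 2.32 doublings, so ≈ 2.32 × 240.00 = 557 years.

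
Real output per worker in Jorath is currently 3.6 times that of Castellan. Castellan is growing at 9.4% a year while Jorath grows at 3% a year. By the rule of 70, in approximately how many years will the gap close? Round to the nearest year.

Castellan gains on Jorath at 9.4% − 3% = 6.4 points a year.
At that relative rate the gap halves every 70/6.4 ≈ 10.94 years.
A 3.6 times gap takes log₂(3.6) ≈ 1.85 halvings to close: 1.85 × 10.94 ≈ 20 years.

20 years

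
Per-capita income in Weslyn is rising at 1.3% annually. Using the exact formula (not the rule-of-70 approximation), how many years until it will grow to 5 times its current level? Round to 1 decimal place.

124.6 years

t = ln(5) / ln(1 + 0.013) = 1.6094 / 0.012916 ≈ 124.61.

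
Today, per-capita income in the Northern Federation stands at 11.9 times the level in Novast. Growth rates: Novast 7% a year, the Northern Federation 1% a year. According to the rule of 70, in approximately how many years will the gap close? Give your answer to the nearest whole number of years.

Novast gains on the Northern Federation at 7% − 1% = 6 points a year.
At that relative rate the gap halves every 70/6 ≈ 11.67 years.
An 11.9 times gap takes log₂(11.9) ≈ 3.57 halvings to close: 3.57 × 11.67 ≈ 42 years.

approximately 42 years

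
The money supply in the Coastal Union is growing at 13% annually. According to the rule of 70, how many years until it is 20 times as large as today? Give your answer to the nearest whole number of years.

One doubling takes 70/13 = 5.38 years.
20× is log₂ 20 ≈ 4.32 doublings, so ≈ 4.32 × 5.38 = 23 years.

about 23 years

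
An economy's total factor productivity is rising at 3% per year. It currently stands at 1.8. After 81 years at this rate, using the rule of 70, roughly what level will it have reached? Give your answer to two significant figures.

20

Doubling time ≈ 70/3 = 23.33 years.
81 years is 81/23.33 ≈ 3.47 doublings, a factor of 2^3.47 ≈ 11.08.
1.8 × 11.08 ≈ 20.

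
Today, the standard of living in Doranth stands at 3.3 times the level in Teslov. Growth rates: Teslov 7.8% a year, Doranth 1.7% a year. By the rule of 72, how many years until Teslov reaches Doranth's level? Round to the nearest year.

approximately 20 years

What matters is the difference: 6.1 pp.
Rule of 72 on the gap: the ratio halves every 72/6.1 ≈ 11.80 years.
A 3.3 times gap takes log₂(3.3) ≈ 1.72 halvings to close: 1.72 × 11.80 ≈ 20 years.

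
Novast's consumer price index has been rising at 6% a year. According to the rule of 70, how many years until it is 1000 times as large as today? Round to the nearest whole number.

116 years

Doubling time ≈ 70/6 = 11.67 years.
Reaching 1000× takes log₂(1000) ≈ 9.97 doublings.
9.97 × 11.67 ≈ 116 years.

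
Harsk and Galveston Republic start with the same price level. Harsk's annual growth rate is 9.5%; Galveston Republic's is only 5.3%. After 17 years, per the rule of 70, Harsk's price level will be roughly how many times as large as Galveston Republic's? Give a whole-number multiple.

2 times

Harsk pulls ahead at 4.2 pp per year, so the ratio doubles every 70/4.2 ≈ 16.67 years.
In 17 years that's 1.02 doublings: 2^1.02 ≈ 2.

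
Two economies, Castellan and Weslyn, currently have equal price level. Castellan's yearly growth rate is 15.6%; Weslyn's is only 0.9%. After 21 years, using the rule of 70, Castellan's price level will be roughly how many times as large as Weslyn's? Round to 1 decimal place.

≈ 21.3 times

Only the 14.7-point difference matters.
70/14.7 ≈ 4.76 years per doubling of the ratio; 21 years gives 4.41 doublings, so ≈ 21.3×.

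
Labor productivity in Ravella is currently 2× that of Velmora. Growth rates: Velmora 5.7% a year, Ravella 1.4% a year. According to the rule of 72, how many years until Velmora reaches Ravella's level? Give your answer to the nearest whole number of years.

≈ 17 years

The growth-rate gap is 5.7% − 1.4% = 4.3 percentage points.
So the ratio between them halves every 72/4.3 ≈ 16.74 years.
A 2× gap closes after 1 halving: 1 × 16.74 ≈ 17 years.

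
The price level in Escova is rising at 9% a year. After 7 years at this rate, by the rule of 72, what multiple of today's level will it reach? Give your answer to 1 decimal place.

Doubling time ≈ 72/9 = 8.00 years.
7 years / 8.00 ≈ 0.88 doublings → factor 2^0.88 ≈ 1.8.

about 1.8 times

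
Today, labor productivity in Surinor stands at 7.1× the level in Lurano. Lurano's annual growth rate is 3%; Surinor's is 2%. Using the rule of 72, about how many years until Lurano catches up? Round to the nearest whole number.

Lurano gains on Surinor at 3% − 2% = 1 point a year.
At that relative rate the gap halves every 72/1 ≈ 72.00 years.
A 7.1× gap takes log₂(7.1) ≈ 2.83 halvings to close: 2.83 × 72.00 ≈ 204 years.

≈ 204 years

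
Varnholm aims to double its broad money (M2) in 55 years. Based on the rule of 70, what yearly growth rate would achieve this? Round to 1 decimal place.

roughly 1.3%

70 / 55 ≈ 1.27, so about 1.3% per year.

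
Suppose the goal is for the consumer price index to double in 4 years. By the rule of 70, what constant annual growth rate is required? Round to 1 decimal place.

70 / 4 ≈ 17.50, so about 17.5% annually.

17.5%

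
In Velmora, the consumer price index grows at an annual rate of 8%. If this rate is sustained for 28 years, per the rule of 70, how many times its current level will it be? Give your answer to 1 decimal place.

Doubles every ≈ 8.75 years (70/8).
28 years is 3.20 doublings; 2^3.20 ≈ 9.2×.

around 9.2 times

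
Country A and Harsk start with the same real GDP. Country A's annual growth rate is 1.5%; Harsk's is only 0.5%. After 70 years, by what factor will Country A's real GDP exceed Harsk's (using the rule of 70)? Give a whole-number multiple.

around 2 times

Rate gap = 1.5% − 0.5% = 1 point.
The ratio doubles every 70/1 ≈ 70.00 years.
70/70.00 ≈ 1.00 doublings → ratio ≈ 2^1.00 ≈ 2.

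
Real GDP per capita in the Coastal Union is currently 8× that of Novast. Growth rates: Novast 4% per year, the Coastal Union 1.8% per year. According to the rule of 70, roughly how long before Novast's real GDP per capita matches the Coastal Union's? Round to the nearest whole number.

around 95 years

What matters is the difference: 2.2 pp.
Rule of 70 on the gap: the ratio halves every 70/2.2 ≈ 31.82 years.
An 8× gap closes after 3 halvings: 3 × 31.82 ≈ 95 years.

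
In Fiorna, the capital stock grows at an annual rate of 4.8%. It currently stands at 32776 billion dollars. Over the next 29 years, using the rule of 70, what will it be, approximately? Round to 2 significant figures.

It doubles every 70/4.8 ≈ 14.58 years, so 29 years is 1.99 doublings.
2^1.99 ≈ 3.97; 32776 × 3.97 ≈ 130000 billion dollars.

around 130000 billion dollars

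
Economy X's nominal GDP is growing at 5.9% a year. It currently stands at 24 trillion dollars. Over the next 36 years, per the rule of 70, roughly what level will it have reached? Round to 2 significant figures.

It doubles every 70/5.9 ≈ 11.86 years, so 36 years is 3.04 doublings.
2^3.04 ≈ 8.22; 24 × 8.22 ≈ 200 trillion dollars.

200 trillion dollars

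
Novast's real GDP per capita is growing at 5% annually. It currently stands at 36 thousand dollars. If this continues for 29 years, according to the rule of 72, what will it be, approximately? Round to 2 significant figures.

It doubles every 72/5 ≈ 14.40 years, so 29 years is 2.01 doublings.
2^2.01 ≈ 4.03; 36 × 4.03 ≈ 150 thousand dollars.

≈ 150 thousand dollars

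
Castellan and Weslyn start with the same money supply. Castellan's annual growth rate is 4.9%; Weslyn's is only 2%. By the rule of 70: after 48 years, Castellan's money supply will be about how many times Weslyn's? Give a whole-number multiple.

roughly 4 times

Rate gap = 4.9% − 2% = 2.9 points.
The ratio doubles every 70/2.9 ≈ 24.14 years.
48/24.14 ≈ 1.99 doublings → ratio ≈ 2^1.99 ≈ 4.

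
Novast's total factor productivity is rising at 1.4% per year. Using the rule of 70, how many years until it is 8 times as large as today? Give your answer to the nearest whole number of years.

One doubling takes 70/1.4 = 50.00 years.
8× is 3 doublings, so 3 × 50.00 ≈ 150 years.

≈ 150 years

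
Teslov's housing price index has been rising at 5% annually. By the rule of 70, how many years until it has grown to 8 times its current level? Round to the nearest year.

42 years

Doubling time ≈ 70/5 = 14.00 years.
Getting to 8× needs 3 doublings: 3 × 14.00 ≈ 42 years.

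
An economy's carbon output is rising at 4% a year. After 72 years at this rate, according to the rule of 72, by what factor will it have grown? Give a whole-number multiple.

approximately 16 times

Doubling time ≈ 72/4 = 18.00 years.
72/18.00 ≈ 4 doublings, so about 2^4 = 16×.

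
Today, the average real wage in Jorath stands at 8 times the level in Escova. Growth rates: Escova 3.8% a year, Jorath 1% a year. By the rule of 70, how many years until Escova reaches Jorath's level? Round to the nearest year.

roughly 75 years

Escova gains on Jorath at 3.8% − 1% = 2.8 points a year.
At that relative rate the gap halves every 70/2.8 ≈ 25.00 years.
An 8 times gap closes after 3 halvings: 3 × 25.00 ≈ 75 years.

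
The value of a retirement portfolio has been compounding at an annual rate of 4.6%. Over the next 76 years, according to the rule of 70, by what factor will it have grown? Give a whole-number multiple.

70/4.6 ≈ 15.22 years per doubling.
76 years fits 5 doublings: 2^5 = 32.

≈ 32 times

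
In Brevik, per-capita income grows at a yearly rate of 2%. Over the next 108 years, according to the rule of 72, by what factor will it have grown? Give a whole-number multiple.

8 times

72/2 ≈ 36.00 years per doubling.
108 years fits 3 doublings: 2^3 = 8.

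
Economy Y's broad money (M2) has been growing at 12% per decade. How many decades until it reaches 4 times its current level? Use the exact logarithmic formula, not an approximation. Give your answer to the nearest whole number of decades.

t = ln(4) / ln(1 + 0.12) = 1.3863 / 0.113329 ≈ 12.23.
≈ 12 decades.

12 decades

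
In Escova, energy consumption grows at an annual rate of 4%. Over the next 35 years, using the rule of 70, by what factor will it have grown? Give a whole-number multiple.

70/4 ≈ 17.50 years per doubling.
35 years fits 2 doublings: 2^2 = 4.

about 4 times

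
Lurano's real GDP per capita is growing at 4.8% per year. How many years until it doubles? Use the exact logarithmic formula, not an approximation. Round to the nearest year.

t = ln(2) / ln(1 + 0.048) = 0.6931 / 0.046884 ≈ 14.78.
≈ 15 years.

15 years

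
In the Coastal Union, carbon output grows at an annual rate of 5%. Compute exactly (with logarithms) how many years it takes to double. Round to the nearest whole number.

t = ln(2) / ln(1 + 0.05) = 0.6931 / 0.048790 ≈ 14.21.
≈ 14 years.

14 years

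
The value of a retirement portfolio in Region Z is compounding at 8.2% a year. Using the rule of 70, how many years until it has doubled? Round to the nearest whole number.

9 years

70/8.2 ≈ 8.54, so it doubles roughly every 9 years.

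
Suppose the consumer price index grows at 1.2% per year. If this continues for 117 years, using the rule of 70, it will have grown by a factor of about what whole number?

roughly 4 times

70/1.2 ≈ 58.33 years per doubling.
117 years fits 2 doublings: 2^2 = 4.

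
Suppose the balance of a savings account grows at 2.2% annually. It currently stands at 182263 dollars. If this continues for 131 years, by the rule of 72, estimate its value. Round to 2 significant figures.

It doubles every 72/2.2 ≈ 32.73 years, so 131 years is 4.00 doublings.
2^4.00 ≈ 16.00; 182263 × 16.00 ≈ 2900000 dollars.

about 2900000 dollars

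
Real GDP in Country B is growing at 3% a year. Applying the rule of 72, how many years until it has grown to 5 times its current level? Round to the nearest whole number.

around 56 years

At 3% it doubles every 72/3 ≈ 24.00 years.
Reaching 5× takes log₂(5) ≈ 2.32 doublings.
2.32 × 24.00 ≈ 56 years.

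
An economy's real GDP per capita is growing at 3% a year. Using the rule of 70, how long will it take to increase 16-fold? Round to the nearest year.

93 years

One doubling takes 70/3 = 23.33 years.
Getting to 16× needs 4 doublings: 4 × 23.33 ≈ 93 years.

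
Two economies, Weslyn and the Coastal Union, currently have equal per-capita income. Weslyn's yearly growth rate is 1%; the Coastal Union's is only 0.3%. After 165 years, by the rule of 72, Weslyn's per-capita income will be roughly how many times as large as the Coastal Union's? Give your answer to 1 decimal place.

approximately 3.0 times

Rate gap = 1% − 0.3% = 0.7 points.
The ratio doubles every 72/0.7 ≈ 102.86 years.
165/102.86 ≈ 1.60 doublings → ratio ≈ 2^1.60 ≈ 3.0.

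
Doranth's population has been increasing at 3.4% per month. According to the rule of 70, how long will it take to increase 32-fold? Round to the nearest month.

approximately 103 months

At 3.4% it doubles every 70/3.4 ≈ 20.59 months.
32× is 5 doublings, so 5 × 20.59 ≈ 103 months.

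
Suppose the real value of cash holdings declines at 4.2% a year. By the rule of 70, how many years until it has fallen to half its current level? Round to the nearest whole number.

The rule works in reverse for decay: 70/4.2 ≈ 16.67 years to halve.

≈ 17 years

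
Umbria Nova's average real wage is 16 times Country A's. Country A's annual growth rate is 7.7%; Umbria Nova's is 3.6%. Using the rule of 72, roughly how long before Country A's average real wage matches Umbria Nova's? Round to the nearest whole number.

approximately 70 years

What matters is the difference: 4.1 pp.
Rule of 72 on the gap: the ratio halves every 72/4.1 ≈ 17.56 years.
A 16 times gap closes after 4 halvings: 4 × 17.56 ≈ 70 years.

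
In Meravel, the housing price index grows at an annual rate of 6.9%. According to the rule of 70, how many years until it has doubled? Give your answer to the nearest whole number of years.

approximately 10 years

Doubling time ≈ 70 / 6.9 = 10.14 years.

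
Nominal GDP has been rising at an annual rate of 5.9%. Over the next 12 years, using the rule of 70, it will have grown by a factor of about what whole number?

At 5.9% one doubling takes ≈ 11.86 years; 12 years is 1 of them, so ×2.

2 times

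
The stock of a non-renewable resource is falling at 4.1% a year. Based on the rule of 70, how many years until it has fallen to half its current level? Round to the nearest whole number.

≈ 17 years

The rule works in reverse for decay: 70/4.1 ≈ 17.07 years to halve.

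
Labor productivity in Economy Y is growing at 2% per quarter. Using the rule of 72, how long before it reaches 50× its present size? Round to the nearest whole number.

At 2% it doubles every 72/2 ≈ 36.00 quarters.
Reaching 50× takes log₂(50) ≈ 5.64 doublings.
5.64 × 36.00 ≈ 203 quarters.

approximately 203 quarters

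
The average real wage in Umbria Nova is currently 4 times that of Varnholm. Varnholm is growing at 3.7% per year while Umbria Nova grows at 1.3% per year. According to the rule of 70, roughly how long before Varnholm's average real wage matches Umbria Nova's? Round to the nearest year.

roughly 58 years

Varnholm gains on Umbria Nova at 3.7% − 1.3% = 2.4 points a year.
At that relative rate the gap halves every 70/2.4 ≈ 29.17 years.
A 4 times gap closes after 2 halvings: 2 × 29.17 ≈ 58 years.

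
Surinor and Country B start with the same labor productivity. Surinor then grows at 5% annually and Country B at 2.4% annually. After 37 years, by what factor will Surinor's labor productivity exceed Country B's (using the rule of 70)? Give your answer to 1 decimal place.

≈ 2.6 times

Surinor pulls ahead at 2.6 pp per year, so the ratio doubles every 70/2.6 ≈ 26.92 years.
In 37 years that's 1.37 doublings: 2^1.37 ≈ 2.6.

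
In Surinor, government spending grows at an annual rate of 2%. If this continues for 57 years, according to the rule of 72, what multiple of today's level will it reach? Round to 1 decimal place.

≈ 3.0 times

Doubles every ≈ 36.00 years (72/2).
57 years is 1.58 doublings; 2^1.58 ≈ 3.0×.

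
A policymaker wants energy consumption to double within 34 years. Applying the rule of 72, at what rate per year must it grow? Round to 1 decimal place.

roughly 2.1%

72 / 34 ≈ 2.12, so about 2.1% per year.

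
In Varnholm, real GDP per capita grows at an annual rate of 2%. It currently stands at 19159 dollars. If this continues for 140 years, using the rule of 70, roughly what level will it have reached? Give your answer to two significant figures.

around 310000 dollars

Doubling time ≈ 70/2 = 35.00 years.
140 years is 140/35.00 ≈ 4.00 doublings, a factor of 2^4.00 ≈ 16.00.
19159 × 16.00 ≈ 310000 dollars.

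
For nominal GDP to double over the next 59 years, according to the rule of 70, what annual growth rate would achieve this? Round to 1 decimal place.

around 1.2%

70 / 59 ≈ 1.19, so about 1.2% a year.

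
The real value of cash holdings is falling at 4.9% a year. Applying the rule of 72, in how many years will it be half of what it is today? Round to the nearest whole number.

Falling at 4.9%, it halves about every 72/4.9 = 14.69 years.

around 15 years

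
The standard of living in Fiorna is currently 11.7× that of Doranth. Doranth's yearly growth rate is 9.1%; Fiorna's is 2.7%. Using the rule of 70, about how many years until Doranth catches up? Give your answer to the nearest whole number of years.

Doranth gains on Fiorna at 9.1% − 2.7% = 6.4 points a year.
At that relative rate the gap halves every 70/6.4 ≈ 10.94 years.
An 11.7× gap takes log₂(11.7) ≈ 3.55 halvings to close: 3.55 × 10.94 ≈ 39 years.

≈ 39 years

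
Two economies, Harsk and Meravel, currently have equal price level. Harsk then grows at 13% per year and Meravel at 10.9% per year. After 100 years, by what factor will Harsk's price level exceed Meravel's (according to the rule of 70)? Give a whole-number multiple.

Harsk pulls ahead at 2.1 pp per year, so the ratio doubles every 70/2.1 ≈ 33.33 years.
In 100 years that's 3.00 doublings: 2^3.00 ≈ 8.

roughly 8 times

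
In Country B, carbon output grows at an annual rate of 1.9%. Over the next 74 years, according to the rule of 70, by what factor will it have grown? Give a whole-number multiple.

approximately 4 times

Doubling time ≈ 70/1.9 = 36.84 years.
74/36.84 ≈ 2 doublings, so about 2^2 = 4×.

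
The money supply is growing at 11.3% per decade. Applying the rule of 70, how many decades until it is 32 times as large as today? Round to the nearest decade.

roughly 31 decades

Doubling time ≈ 70/11.3 = 6.19 decades.
Getting to 32× needs 5 doublings: 5 × 6.19 ≈ 31 decades.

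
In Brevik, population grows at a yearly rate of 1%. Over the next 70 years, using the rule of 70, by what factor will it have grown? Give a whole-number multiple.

approximately 2 times

70/1 ≈ 70.00 years per doubling.
70 years fits 1 doubling: 2^1 = 2.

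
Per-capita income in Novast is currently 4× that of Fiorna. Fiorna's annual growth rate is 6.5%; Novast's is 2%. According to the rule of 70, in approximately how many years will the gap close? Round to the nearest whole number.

approximately 31 years

The growth-rate gap is 6.5% − 2% = 4.5 percentage points.
So the ratio between them halves every 70/4.5 ≈ 15.56 years.
A 4× gap closes after 2 halvings: 2 × 15.56 ≈ 31 years.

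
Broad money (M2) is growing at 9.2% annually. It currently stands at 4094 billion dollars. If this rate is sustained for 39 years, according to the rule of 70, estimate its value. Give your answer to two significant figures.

140000 billion dollars

It doubles every 70/9.2 ≈ 7.61 years, so 39 years is 5.12 doublings.
2^5.12 ≈ 34.78; 4094 × 34.78 ≈ 140000 billion dollars.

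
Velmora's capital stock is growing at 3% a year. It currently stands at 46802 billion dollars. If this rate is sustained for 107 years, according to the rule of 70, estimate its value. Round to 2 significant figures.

≈ 1100000 billion dollars

It doubles every 70/3 ≈ 23.33 years, so 107 years is 4.59 doublings.
2^4.59 ≈ 24.08; 46802 × 24.08 ≈ 1100000 billion dollars.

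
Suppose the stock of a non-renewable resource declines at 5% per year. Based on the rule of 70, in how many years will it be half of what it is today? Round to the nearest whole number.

roughly 14 years

Halving time ≈ 70 / 5 = 14.00 → 14 years.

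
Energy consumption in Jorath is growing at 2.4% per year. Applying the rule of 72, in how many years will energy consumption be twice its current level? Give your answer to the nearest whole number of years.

Doubling time ≈ 72 / 2.4 = 30.00 years.

about 30 years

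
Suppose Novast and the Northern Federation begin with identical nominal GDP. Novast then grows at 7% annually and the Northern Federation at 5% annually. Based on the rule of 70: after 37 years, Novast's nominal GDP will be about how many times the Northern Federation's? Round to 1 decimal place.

2.1 times

Novast pulls ahead at 2 pp per year, so the ratio doubles every 70/2 ≈ 35.00 years.
In 37 years that's 1.06 doublings: 2^1.06 ≈ 2.1.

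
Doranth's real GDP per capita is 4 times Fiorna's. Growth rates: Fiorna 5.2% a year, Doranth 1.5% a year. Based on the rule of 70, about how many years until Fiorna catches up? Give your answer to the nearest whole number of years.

The growth-rate gap is 5.2% − 1.5% = 3.7 percentage points.
So the ratio between them halves every 70/3.7 ≈ 18.92 years.
A 4 times gap closes after 2 halvings: 2 × 18.92 ≈ 38 years.

approximately 38 years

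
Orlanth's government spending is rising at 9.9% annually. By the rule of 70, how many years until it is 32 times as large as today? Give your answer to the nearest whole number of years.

At 9.9% it doubles every 70/9.9 ≈ 7.07 years.
32× is 5 doublings, so 5 × 7.07 ≈ 35 years.

35 years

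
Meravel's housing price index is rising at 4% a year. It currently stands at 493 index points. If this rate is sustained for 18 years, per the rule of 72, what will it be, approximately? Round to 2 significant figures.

about 990 index points

Doubling time ≈ 72/4 = 18.00 years.
18 years is 18/18.00 ≈ 1.00 doublings, a factor of 2^1.00 ≈ 2.00.
493 × 2.00 ≈ 990 index points.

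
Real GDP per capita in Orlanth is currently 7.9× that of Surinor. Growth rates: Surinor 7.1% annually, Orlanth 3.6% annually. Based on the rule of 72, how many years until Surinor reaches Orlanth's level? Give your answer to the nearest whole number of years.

What matters is the difference: 3.5 pp.
Rule of 72 on the gap: the ratio halves every 72/3.5 ≈ 20.57 years.
A 7.9× gap takes log₂(7.9) ≈ 2.98 halvings to close: 2.98 × 20.57 ≈ 61 years.

≈ 61 years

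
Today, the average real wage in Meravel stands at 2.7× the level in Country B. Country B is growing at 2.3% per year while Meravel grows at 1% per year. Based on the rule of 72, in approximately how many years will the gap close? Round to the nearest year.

The growth-rate gap is 2.3% − 1% = 1.3 percentage points.
So the ratio between them halves every 72/1.3 ≈ 55.38 years.
A 2.7× gap takes log₂(2.7) ≈ 1.43 halvings to close: 1.43 × 55.38 ≈ 79 years.

approximately 79 years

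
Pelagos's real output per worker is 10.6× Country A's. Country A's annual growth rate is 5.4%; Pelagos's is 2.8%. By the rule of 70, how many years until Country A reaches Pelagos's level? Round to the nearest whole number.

What matters is the difference: 2.6 pp.
Rule of 70 on the gap: the ratio halves every 70/2.6 ≈ 26.92 years.
A 10.6× gap takes log₂(10.6) ≈ 3.41 halvings to close: 3.41 × 26.92 ≈ 92 years.

≈ 92 years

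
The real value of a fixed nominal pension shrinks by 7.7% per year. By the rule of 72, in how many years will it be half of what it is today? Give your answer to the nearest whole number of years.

The rule works in reverse for decay: 72/7.7 ≈ 9.35 years to halve.

≈ 9 years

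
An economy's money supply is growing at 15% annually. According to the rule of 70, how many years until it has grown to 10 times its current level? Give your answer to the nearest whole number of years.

At 15% it doubles every 70/15 ≈ 4.67 years.
10× is log₂ 10 ≈ 3.32 doublings, so ≈ 3.32 × 4.67 = 16 years.

16 years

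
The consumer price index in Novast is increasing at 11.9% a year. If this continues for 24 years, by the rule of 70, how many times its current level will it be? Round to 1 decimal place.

Doubling time ≈ 70/11.9 = 5.88 years.
24 years / 5.88 ≈ 4.08 doublings → factor 2^4.08 ≈ 16.9.

roughly 16.9 times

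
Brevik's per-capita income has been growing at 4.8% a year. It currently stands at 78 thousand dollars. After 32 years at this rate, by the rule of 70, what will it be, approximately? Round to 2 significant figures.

It doubles every 70/4.8 ≈ 14.58 years, so 32 years is 2.19 doublings.
2^2.19 ≈ 4.56; 78 × 4.56 ≈ 360 thousand dollars.

about 360 thousand dollars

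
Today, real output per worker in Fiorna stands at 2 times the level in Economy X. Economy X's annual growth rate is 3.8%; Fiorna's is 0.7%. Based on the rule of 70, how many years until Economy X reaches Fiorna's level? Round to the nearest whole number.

Economy X gains on Fiorna at 3.8% − 0.7% = 3.1 points a year.
At that relative rate the gap halves every 70/3.1 ≈ 22.58 years.
A 2 times gap closes after 1 halving: 1 × 22.58 ≈ 23 years.

roughly 23 years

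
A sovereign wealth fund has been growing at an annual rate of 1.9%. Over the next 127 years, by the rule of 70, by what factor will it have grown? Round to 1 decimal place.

Doubling time ≈ 70/1.9 = 36.84 years.
127 years / 36.84 ≈ 3.45 doublings → factor 2^3.45 ≈ 10.9.

≈ 10.9 times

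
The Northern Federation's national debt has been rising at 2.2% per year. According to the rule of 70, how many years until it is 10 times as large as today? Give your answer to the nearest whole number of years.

≈ 106 years

At 2.2% it doubles every 70/2.2 ≈ 31.82 years.
10× is log₂ 10 ≈ 3.32 doublings, so ≈ 3.32 × 31.82 = 106 years.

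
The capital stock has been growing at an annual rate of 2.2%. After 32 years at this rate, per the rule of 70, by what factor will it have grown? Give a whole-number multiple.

At 2.2% one doubling takes ≈ 31.82 years; 32 years is 1 of them, so ×2.

about 2 times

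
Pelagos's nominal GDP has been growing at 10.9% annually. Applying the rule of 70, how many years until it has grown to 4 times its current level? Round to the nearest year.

Doubling time ≈ 70/10.9 = 6.42 years.
4 = 2^2, so 2 doublings → 13 years.

around 13 years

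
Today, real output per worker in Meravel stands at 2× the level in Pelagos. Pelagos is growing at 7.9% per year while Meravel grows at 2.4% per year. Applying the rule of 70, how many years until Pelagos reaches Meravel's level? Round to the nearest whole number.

Pelagos gains on Meravel at 7.9% − 2.4% = 5.5 points a year.
At that relative rate the gap halves every 70/5.5 ≈ 12.73 years.
A 2× gap closes after 1 halving: 1 × 12.73 ≈ 13 years.

≈ 13 years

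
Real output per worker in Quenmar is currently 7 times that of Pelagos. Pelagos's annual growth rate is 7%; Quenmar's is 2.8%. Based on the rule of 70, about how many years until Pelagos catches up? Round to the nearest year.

≈ 47 years

What matters is the difference: 4.2 pp.
Rule of 70 on the gap: the ratio halves every 70/4.2 ≈ 16.67 years.
A 7 times gap takes log₂(7) ≈ 2.81 halvings to close: 2.81 × 16.67 ≈ 47 years.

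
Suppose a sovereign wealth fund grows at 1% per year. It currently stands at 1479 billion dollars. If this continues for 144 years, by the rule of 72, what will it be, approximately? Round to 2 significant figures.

≈ 5900 billion dollars

Doubling time ≈ 72/1 = 72.00 years.
144 years is 144/72.00 ≈ 2.00 doublings, a factor of 2^2.00 ≈ 4.00.
1479 × 4.00 ≈ 5900 billion dollars.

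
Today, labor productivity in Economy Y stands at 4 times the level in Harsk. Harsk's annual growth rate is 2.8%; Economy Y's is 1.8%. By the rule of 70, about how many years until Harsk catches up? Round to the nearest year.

What matters is the difference: 1 pp.
Rule of 70 on the gap: the ratio halves every 70/1 ≈ 70.00 years.
A 4 times gap closes after 2 halvings: 2 × 70.00 ≈ 140 years.

≈ 140 years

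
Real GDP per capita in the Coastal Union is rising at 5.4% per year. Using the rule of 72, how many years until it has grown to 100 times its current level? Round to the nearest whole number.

around 89 years

One doubling takes 72/5.4 = 13.33 years.
100× is log₂ 100 ≈ 6.64 doublings, so ≈ 6.64 × 13.33 = 89 years.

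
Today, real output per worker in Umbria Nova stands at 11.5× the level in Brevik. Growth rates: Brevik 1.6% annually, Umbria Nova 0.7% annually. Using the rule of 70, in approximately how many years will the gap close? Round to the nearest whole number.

Brevik gains on Umbria Nova at 1.6% − 0.7% = 0.9 points a year.
At that relative rate the gap halves every 70/0.9 ≈ 77.78 years.
An 11.5× gap takes log₂(11.5) ≈ 3.52 halvings to close: 3.52 × 77.78 ≈ 274 years.

about 274 years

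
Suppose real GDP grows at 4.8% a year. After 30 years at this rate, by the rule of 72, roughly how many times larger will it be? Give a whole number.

At 4.8% one doubling takes ≈ 15.00 years; 30 years is 2 of them, so ×4.

approximately 4 times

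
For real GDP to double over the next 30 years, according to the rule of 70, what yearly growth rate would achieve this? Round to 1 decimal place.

70 / 30 ≈ 2.33, so about 2.3% per year.

roughly 2.3%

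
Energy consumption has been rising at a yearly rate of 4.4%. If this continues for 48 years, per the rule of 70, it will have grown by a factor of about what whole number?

approximately 8 times

70/4.4 ≈ 15.91 years per doubling.
48 years fits 3 doublings: 2^3 = 8.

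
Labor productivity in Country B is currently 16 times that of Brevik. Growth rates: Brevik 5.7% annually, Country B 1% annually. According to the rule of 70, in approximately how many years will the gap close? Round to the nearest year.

roughly 60 years

What matters is the difference: 4.7 pp.
Rule of 70 on the gap: the ratio halves every 70/4.7 ≈ 14.89 years.
A 16 times gap closes after 4 halvings: 4 × 14.89 ≈ 60 years.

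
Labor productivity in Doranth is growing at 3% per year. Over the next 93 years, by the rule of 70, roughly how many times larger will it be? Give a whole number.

approximately 16 times

70/3 ≈ 23.33 years per doubling.
93 years fits 4 doublings: 2^4 = 16.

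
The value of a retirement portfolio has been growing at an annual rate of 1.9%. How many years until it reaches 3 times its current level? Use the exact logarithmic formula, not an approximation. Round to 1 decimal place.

t = ln(3) / ln(1 + 0.019) = 1.0986 / 0.018822 ≈ 58.37.

58.4 years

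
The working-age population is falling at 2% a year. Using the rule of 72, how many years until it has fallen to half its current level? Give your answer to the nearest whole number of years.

The rule works in reverse for decay: 72/2 ≈ 36.00 years to halve.

36 years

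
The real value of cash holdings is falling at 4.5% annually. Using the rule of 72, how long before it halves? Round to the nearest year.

≈ 16 years

Falling at 4.5%, it halves about every 72/4.5 = 16.00 years.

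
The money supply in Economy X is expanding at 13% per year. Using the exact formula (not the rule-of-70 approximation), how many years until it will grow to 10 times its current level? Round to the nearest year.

t = ln(10) / ln(1 + 0.13) = 2.3026 / 0.122218 ≈ 18.84.
≈ 19 years.

19 years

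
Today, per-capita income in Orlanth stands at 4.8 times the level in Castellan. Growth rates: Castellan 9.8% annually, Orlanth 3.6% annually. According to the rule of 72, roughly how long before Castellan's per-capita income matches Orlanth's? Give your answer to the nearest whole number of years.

What matters is the difference: 6.2 pp.
Rule of 72 on the gap: the ratio halves every 72/6.2 ≈ 11.61 years.
A 4.8 times gap takes log₂(4.8) ≈ 2.26 halvings to close: 2.26 × 11.61 ≈ 26 years.

26 years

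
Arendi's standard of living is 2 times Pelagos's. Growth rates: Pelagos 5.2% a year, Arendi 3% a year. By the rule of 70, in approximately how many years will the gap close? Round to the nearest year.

32 years

What matters is the difference: 2.2 pp.
Rule of 70 on the gap: the ratio halves every 70/2.2 ≈ 31.82 years.
A 2 times gap closes after 1 halving: 1 × 31.82 ≈ 32 years.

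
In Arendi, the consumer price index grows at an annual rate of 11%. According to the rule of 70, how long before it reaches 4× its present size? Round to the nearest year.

One doubling takes 70/11 = 6.36 years.
4× is 2 doublings, so 2 × 6.36 ≈ 13 years.

around 13 years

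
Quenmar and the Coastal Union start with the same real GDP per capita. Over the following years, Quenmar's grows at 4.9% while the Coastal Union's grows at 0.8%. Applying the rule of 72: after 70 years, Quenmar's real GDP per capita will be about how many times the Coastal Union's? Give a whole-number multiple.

Quenmar pulls ahead at 4.1 pp per year, so the ratio doubles every 72/4.1 ≈ 17.56 years.
In 70 years that's 3.99 doublings: 2^3.99 ≈ 16.

approximately 16 times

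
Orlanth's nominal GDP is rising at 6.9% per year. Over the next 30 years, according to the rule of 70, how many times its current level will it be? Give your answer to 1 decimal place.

7.8 times

Doubling time ≈ 70/6.9 = 10.14 years.
30 years / 10.14 ≈ 2.96 doublings → factor 2^2.96 ≈ 7.8.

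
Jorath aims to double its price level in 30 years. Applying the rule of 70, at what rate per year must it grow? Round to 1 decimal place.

2.3%

70 / 30 ≈ 2.33, so about 2.3% per year.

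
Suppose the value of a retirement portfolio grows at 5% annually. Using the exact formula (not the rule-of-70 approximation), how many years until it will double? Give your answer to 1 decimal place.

14.2 years

t = ln(2) / ln(1 + 0.05) = 0.6931 / 0.048790 ≈ 14.21.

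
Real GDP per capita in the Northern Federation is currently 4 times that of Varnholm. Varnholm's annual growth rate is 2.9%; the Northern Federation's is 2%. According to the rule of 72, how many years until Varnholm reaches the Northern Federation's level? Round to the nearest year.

What matters is the difference: 0.9 pp.
Rule of 72 on the gap: the ratio halves every 72/0.9 ≈ 80.00 years.
A 4 times gap closes after 2 halvings: 2 × 80.00 ≈ 160 years.

about 160 years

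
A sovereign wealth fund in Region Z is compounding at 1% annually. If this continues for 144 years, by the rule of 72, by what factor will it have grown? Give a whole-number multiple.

72/1 ≈ 72.00 years per doubling.
144 years fits 2 doublings: 2^2 = 4.

≈ 4 times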